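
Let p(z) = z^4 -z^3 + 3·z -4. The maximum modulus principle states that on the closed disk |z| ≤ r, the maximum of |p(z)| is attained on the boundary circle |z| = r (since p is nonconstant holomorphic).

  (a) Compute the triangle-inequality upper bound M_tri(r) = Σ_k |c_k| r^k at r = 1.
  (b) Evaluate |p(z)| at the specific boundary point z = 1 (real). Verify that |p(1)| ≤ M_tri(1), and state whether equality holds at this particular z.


Coefficients: c_0 = -4, c_1 = 3, c_2 = 0, c_3 = -1, c_4 = 1. Radius r = 1.
Part (a). Triangle bound: M_tri(r) = Σ_k |c_k| r^k
  = |-4|·1^0 + |3|·1^1 + |0|·1^2 + |-1|·1^3 + |1|·1^4
  = 4 + 3 + 0 + 1 + 1 = 9.
This bounds M(r) := max_{|z|=r} |p(z)| from above; equality holds iff all terms c_k z^k can be made to align in phase at a single z on |z|=r.
Part (b). At z = 1 (real, on the circle |z| = r):
  p(1) = (-4)·1^0 + (3)·1^1 + (0)·1^2 + (-1)·1^3 + (1)·1^4 = -1.
  |p(1)| = 1.
Check: |p(1)| = 1 ≤ 9 = M_tri(1). ✓ Equality does not hold at z = 1 (the coefficients have mixed signs, so the terms do not all align in phase there).

M_tri(1) = 9; |p(1)| = 1; equality at z=1: no.


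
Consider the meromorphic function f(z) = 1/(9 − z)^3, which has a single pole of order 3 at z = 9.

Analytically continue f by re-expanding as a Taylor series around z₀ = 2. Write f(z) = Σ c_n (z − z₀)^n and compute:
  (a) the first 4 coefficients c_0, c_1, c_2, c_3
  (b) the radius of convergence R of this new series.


Let w = z − z₀, so z = z₀ + w.
Then 9 − z = 9 − (z₀ + w) = (9 − z₀) − w = 7 − w.
f(z) = 1/(7 − w)^3 = (1/(7)^3) · (1 − w/(7))^{−3}.
By the binomial series (1−u)^{−3} = Σ_{n≥0} C(n+2, 2) u^n for |u|<1, with u = w/(7):
  c_n = C(n+2, 2) / (7)^(n+3).
  c_0 = 1/(7)^3 = 1/343.
  c_1 = 3/(7)^4 = 3/2401.
  c_2 = 6/(7)^5 = 6/16807.
  c_3 = 10/(7)^6 = 10/117649.
The series is valid for |w/d| < 1, i.e. |z − z₀| < |d|.
Radius of convergence: R = |9 − z₀| = |7| = 7 (distance from z₀ to the singularity z = 9).

c_0 = 1/343, c_1 = 3/2401, c_2 = 6/16807, c_3 = 10/117649; R = 7.


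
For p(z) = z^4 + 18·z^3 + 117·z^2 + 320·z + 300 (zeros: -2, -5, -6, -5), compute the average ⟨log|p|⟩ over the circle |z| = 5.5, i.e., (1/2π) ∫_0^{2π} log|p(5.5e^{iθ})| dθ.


Zeros: -6, -5, -5, -2; r = 5.5.
Inside |z| < r: -5, -5, -2. Outside (|z| ≥ r): -6.
p(0) = 300, so log|p(0)| = log(300) = 5.7038.
Apply Jensen: I(r) = log|p(0)| + Σ_k log(r/|z_k|), summed over zeros inside |z| < r.
  log(r/|z_k|) for z_k = -2: log(5.5/2) = 1.0116
  log(r/|z_k|) for z_k = -5: log(5.5/5) = 0.0953
  log(r/|z_k|) for z_k = -5: log(5.5/5) = 0.0953
  Outside zeros (-6) contribute nothing to the Jensen sum.
Sum over inside zeros: 1.2022.
I(r) = log|p(0)| + (inside sum) = 5.7038 + 1.2022 = 6.9060.
Note: since some zeros are outside |z| ≤ r, the simplified n·log(r) form does NOT apply — only the inside zeros contribute.

I(r) ≈ 6.9060.


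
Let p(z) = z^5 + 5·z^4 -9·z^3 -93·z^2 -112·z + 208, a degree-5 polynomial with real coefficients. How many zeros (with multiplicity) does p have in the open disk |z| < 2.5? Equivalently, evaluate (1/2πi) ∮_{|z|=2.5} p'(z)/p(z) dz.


The zeros of p are: 4, -4, 1, (-3 + 2i), (-3 - 2i).
Their magnitudes are: 4, 4, 1, 3.606, 3.606.
Zeros with |z| < R = 2.5: 1.
Count = 1.
By the argument principle, (1/2πi) ∮_{|z|=R} p'(z)/p(z) dz equals exactly this count.

Number of zeros inside |z| < 2.5: 1.


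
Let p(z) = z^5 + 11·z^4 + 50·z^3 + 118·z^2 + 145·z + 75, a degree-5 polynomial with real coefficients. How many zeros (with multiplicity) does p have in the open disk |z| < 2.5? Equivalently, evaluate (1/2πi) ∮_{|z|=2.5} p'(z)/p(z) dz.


The zeros of p are: (-2 + 1i), (-2 - 1i), (-2 + 1i), (-2 - 1i), -3.
Their magnitudes are: 2.236, 2.236, 2.236, 2.236, 3.
Zeros with |z| < R = 2.5: (-2 + 1i), (-2 - 1i), (-2 + 1i), (-2 - 1i).
Count = 4.
By the argument principle, (1/2πi) ∮_{|z|=R} p'(z)/p(z) dz equals exactly this count.

Number of zeros inside |z| < 2.5: 4.


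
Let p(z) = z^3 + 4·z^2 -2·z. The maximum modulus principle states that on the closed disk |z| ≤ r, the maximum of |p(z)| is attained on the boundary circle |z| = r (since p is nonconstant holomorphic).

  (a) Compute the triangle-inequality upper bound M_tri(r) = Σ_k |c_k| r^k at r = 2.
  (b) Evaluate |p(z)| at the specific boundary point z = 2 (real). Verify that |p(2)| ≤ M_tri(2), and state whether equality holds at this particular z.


Coefficients: c_0 = 0, c_1 = -2, c_2 = 4, c_3 = 1. Radius r = 2.
Part (a). Triangle bound: M_tri(r) = Σ_k |c_k| r^k
  = |0|·2^0 + |-2|·2^1 + |4|·2^2 + |1|·2^3
  = 0 + 4 + 16 + 8 = 28.
This bounds M(r) := max_{|z|=r} |p(z)| from above; equality holds iff all terms c_k z^k can be made to align in phase at a single z on |z|=r.
Part (b). At z = 2 (real, on the circle |z| = r):
  p(2) = (0)·2^0 + (-2)·2^1 + (4)·2^2 + (1)·2^3 = 20.
  |p(2)| = 20.
Check: |p(2)| = 20 ≤ 28 = M_tri(2). ✓ Equality does not hold at z = 2 (the coefficients have mixed signs, so the terms do not all align in phase there).

M_tri(2) = 28; |p(2)| = 20; equality at z=2: no.


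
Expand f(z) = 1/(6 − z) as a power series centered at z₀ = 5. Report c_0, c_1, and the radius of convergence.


Let w = z − z₀, so z = z₀ + w.
Then 6 − z = 6 − (z₀ + w) = (6 − z₀) − w = 1 − w.
f(z) = 1/(1 − w) = (1/(1)) · 1/(1 − w/(1)) = Σ_{n≥0} w^n / (1)^(n+1).
So c_n = 1/(1)^(n+1):
  c_0 = 1/(1)^1 = 1.
  c_1 = 1/(1)^2 = 1.
The series is valid for |w/d| < 1, i.e. |z − z₀| < |d|.
Radius of convergence: R = |6 − z₀| = |1| = 1 (distance from z₀ to the singularity z = 6).

c_0 = 1, c_1 = 1; R = 1.


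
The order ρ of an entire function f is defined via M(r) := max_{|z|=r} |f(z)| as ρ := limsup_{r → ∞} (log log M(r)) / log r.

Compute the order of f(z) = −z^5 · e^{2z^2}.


M(r) = max_{|z|=r} |-1|·|z|^5·|e^{2z^2}| = 1·r^5 · e^{2r^2} (the factors attain their maxima compatibly on |z|=r). Then log M(r) = log 1 + 5·log r + 2r^2, dominated by the last term, so log log M(r) ~ 2·log r. The polynomial factor -1z^5 contributes only a log r term and does not affect the order. ρ = 2.
Therefore ρ = 2.

Order ρ = 2.


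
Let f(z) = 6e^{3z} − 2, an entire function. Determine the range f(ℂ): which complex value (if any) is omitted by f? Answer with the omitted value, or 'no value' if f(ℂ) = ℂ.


Little Picard bounds the complement of f(ℂ) to at most one point.
e^{3z} is never zero on ℂ, so 6·e^{3z} takes every value in ℂ ∖ {0}. Adding -2 shifts the range to ℂ ∖ {-2}. Thus f omits exactly the value -2.

Omitted value: -2.


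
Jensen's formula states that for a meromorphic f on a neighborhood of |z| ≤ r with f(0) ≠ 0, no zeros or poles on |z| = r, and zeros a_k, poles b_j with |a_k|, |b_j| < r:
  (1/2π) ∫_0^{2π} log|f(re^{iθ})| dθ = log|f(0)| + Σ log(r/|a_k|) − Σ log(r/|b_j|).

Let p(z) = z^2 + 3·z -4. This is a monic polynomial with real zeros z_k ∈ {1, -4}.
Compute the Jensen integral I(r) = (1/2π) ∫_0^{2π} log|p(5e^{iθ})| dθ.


Zeros: -4, 1; r = 5.
Inside |z| < r: -4, 1. Outside (|z| ≥ r): ∅.
p(0) = -4, so log|p(0)| = log(4) = 1.3863.
Apply Jensen: I(r) = log|p(0)| + Σ_k log(r/|z_k|), summed over zeros inside |z| < r.
  log(r/|z_k|) for z_k = 1: log(5/1) = 1.6094
  log(r/|z_k|) for z_k = -4: log(5/4) = 0.2231
Sum over inside zeros: 1.8326.
I(r) = log|p(0)| + (inside sum) = 1.3863 + 1.8326 = 3.2189.
Closed form (all zeros inside, monic): I(r) = n·log(r) = 2·log(5) = 3.2189. ✓

I(r) ≈ 3.2189.


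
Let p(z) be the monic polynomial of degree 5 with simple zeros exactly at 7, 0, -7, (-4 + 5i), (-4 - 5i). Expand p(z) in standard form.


The polynomial is p(z) = ∏_{α ∈ S} (z − α), where S = {7, 0, -7, (-4 + 5i), (-4 - 5i)}.
Expanding the product yields: p(z) = z^5 + 8·z^4 -8·z^3 -392·z^2 -2009·z.
Note conjugate pairs combine to real quadratics: (z − (-4+5i))(z − (-4−5i)) = z² + 8z + 41.
The resulting polynomial has degree 5 and real coefficients as required.

p(z) = z^5 + 8·z^4 -8·z^3 -392·z^2 -2009·z.


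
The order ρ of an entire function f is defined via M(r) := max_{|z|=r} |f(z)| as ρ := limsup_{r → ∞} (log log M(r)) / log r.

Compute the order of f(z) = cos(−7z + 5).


cos(w) is a linear combination of e^{iw} and e^{−iw} (or e^w, e^{−w} in the hyperbolic case), so |cos(w)| ≤ e^{|w|}. With w = −7z + 5, |w| ≤ 7|z| + 5 = 7r + 5 on |z| = r, giving M(r) ≤ e^{7r + 5}, so ρ ≤ 1. On a suitable ray (z = it for sin/cos; z = t for sinh/cosh, t real → ∞), |cos(−7z + 5)| grows like e^{7|t|}/2, so ρ ≥ 1. Hence ρ = 1.
Therefore ρ = 1.

Order ρ = 1.


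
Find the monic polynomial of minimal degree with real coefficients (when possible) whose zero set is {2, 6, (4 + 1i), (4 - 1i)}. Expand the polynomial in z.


The polynomial is p(z) = ∏_{α ∈ S} (z − α), where S = {2, 6, (4 + 1i), (4 - 1i)}.
Expanding the product yields: p(z) = z^4 -16·z^3 + 93·z^2 -232·z + 204.
Note conjugate pairs combine to real quadratics: (z − (4+1i))(z − (4−1i)) = z² − 8z + 17.
The resulting polynomial has degree 4 and real coefficients as required.

p(z) = z^4 -16·z^3 + 93·z^2 -232·z + 204.


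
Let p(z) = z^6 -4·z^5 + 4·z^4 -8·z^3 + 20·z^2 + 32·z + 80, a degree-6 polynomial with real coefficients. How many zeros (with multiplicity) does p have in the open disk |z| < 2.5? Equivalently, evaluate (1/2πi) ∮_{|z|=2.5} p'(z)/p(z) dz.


The zeros of p are: (-1 + 1i), (-1 - 1i), (3 + 1i), (3 - 1i), (0 + 2i), (0 - 2i).
Their magnitudes are: 1.414, 1.414, 3.162, 3.162, 2, 2.
Zeros with |z| < R = 2.5: (-1 + 1i), (-1 - 1i), (0 + 2i), (0 - 2i).
Count = 4.
By the argument principle, (1/2πi) ∮_{|z|=R} p'(z)/p(z) dz equals exactly this count.

Number of zeros inside |z| < 2.5: 4.


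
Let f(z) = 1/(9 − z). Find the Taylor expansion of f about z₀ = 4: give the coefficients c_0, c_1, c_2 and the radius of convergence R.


Let w = z − z₀, so z = z₀ + w.
Then 9 − z = 9 − (z₀ + w) = (9 − z₀) − w = 5 − w.
f(z) = 1/(5 − w) = (1/(5)) · 1/(1 − w/(5)) = Σ_{n≥0} w^n / (5)^(n+1).
So c_n = 1/(5)^(n+1):
  c_0 = 1/(5)^1 = 1/5.
  c_1 = 1/(5)^2 = 1/25.
  c_2 = 1/(5)^3 = 1/125.
The series is valid for |w/d| < 1, i.e. |z − z₀| < |d|.
Radius of convergence: R = |9 − z₀| = |5| = 5 (distance from z₀ to the singularity z = 9).

c_0 = 1/5, c_1 = 1/25, c_2 = 1/125; R = 5.


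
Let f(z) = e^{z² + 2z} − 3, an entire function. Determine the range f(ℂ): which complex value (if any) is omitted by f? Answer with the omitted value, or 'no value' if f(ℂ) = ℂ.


Little Picard bounds the complement of f(ℂ) to at most one point.
The exponent g(z) = z² + 2z is a nonconstant polynomial, hence surjective onto ℂ. So e^{g(z)} takes every value in {e^w : w ∈ ℂ} = ℂ ∖ {0}. Adding -3 shifts the range to ℂ ∖ {-3}. f omits exactly -3.

Omitted value: -3.


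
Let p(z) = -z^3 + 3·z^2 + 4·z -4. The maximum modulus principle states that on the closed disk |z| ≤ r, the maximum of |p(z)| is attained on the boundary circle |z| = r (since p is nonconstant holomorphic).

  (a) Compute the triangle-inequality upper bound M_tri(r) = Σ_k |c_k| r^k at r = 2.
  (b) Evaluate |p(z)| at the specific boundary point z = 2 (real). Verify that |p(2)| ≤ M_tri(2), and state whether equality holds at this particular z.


Coefficients: c_0 = -4, c_1 = 4, c_2 = 3, c_3 = -1. Radius r = 2.
Part (a). Triangle bound: M_tri(r) = Σ_k |c_k| r^k
  = |-4|·2^0 + |4|·2^1 + |3|·2^2 + |-1|·2^3
  = 4 + 8 + 12 + 8 = 32.
This bounds M(r) := max_{|z|=r} |p(z)| from above; equality holds iff all terms c_k z^k can be made to align in phase at a single z on |z|=r.
Part (b). At z = 2 (real, on the circle |z| = r):
  p(2) = (-4)·2^0 + (4)·2^1 + (3)·2^2 + (-1)·2^3 = 8.
  |p(2)| = 8.
Check: |p(2)| = 8 ≤ 32 = M_tri(2). ✓ Equality does not hold at z = 2 (the coefficients have mixed signs, so the terms do not all align in phase there).

M_tri(2) = 32; |p(2)| = 8; equality at z=2: no.


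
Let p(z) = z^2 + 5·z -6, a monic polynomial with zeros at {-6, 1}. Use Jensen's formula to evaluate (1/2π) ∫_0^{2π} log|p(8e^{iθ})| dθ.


Zeros: -6, 1; r = 8.
Inside |z| < r: -6, 1. Outside (|z| ≥ r): ∅.
p(0) = -6, so log|p(0)| = log(6) = 1.7918.
Apply Jensen: I(r) = log|p(0)| + Σ_k log(r/|z_k|), summed over zeros inside |z| < r.
  log(r/|z_k|) for z_k = -6: log(8/6) = 0.2877
  log(r/|z_k|) for z_k = 1: log(8/1) = 2.0794
Sum over inside zeros: 2.3671.
I(r) = log|p(0)| + (inside sum) = 1.7918 + 2.3671 = 4.1589.
Closed form (all zeros inside, monic): I(r) = n·log(r) = 2·log(8) = 4.1589. ✓

I(r) ≈ 4.1589.


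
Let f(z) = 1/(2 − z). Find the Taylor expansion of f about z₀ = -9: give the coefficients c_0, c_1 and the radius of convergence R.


Let w = z − z₀, so z = z₀ + w.
Then 2 − z = 2 − (z₀ + w) = (2 − z₀) − w = 11 − w.
f(z) = 1/(11 − w) = (1/(11)) · 1/(1 − w/(11)) = Σ_{n≥0} w^n / (11)^(n+1).
So c_n = 1/(11)^(n+1):
  c_0 = 1/(11)^1 = 1/11.
  c_1 = 1/(11)^2 = 1/121.
The series is valid for |w/d| < 1, i.e. |z − z₀| < |d|.
Radius of convergence: R = |2 − z₀| = |11| = 11 (distance from z₀ to the singularity z = 2).

c_0 = 1/11, c_1 = 1/121; R = 11.


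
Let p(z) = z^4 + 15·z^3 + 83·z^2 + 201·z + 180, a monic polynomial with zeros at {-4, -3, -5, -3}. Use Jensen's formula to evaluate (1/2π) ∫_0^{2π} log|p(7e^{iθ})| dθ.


Zeros: -5, -4, -3, -3; r = 7.
Inside |z| < r: -5, -4, -3, -3. Outside (|z| ≥ r): ∅.
p(0) = 180, so log|p(0)| = log(180) = 5.1930.
Apply Jensen: I(r) = log|p(0)| + Σ_k log(r/|z_k|), summed over zeros inside |z| < r.
  log(r/|z_k|) for z_k = -4: log(7/4) = 0.5596
  log(r/|z_k|) for z_k = -3: log(7/3) = 0.8473
  log(r/|z_k|) for z_k = -5: log(7/5) = 0.3365
  log(r/|z_k|) for z_k = -3: log(7/3) = 0.8473
Sum over inside zeros: 2.5907.
I(r) = log|p(0)| + (inside sum) = 5.1930 + 2.5907 = 7.7836.
Closed form (all zeros inside, monic): I(r) = n·log(r) = 4·log(7) = 7.7836. ✓

I(r) ≈ 7.7836.


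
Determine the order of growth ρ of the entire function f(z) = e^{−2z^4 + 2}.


|e^{−2z^4 + 2}| = e^{Re(-2·z^4) + 2} ≤ e^{2|z|^4 + 2} = e^{2r^4 + 2} on |z| = r, so ρ ≤ 4. Choosing z on |z|=r so that -2·z^4 is real positive (always possible by picking arg z appropriately) gives |f(z)| = e^{2r^4 + 2}, matching the bound. The additive constant 2 does not affect log log M(r) ~ 4·log r. Hence ρ = 4.
Therefore ρ = 4.

Order ρ = 4.


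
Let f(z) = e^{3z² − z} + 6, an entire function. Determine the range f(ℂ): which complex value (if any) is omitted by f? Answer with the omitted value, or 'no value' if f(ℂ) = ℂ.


Little Picard bounds the complement of f(ℂ) to at most one point.
The exponent g(z) = 3z² − z is a nonconstant polynomial, hence surjective onto ℂ. So e^{g(z)} takes every value in {e^w : w ∈ ℂ} = ℂ ∖ {0}. Adding 6 shifts the range to ℂ ∖ {6}. f omits exactly 6.

Omitted value: 6.


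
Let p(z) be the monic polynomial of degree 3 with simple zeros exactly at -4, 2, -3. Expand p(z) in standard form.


The polynomial is p(z) = ∏_{α ∈ S} (z − α), where S = {-4, 2, -3}.
Expanding the product yields: p(z) = z^3 + 5·z^2 -2·z -24.
The resulting polynomial has degree 3 and real coefficients as required.

p(z) = z^3 + 5·z^2 -2·z -24.


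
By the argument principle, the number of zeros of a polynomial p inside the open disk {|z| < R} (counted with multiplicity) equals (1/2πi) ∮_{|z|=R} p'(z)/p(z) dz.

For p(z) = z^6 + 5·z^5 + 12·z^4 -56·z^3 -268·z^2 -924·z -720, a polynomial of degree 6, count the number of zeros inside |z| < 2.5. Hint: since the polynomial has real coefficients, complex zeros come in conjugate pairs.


The zeros of p are: (-1 + 3i), (-1 - 3i), (-3 + 3i), (-3 - 3i), 4, -1.
Their magnitudes are: 3.162, 3.162, 4.243, 4.243, 4, 1.
Zeros with |z| < R = 2.5: -1.
Count = 1.
By the argument principle, (1/2πi) ∮_{|z|=R} p'(z)/p(z) dz equals exactly this count.

Number of zeros inside |z| < 2.5: 1.


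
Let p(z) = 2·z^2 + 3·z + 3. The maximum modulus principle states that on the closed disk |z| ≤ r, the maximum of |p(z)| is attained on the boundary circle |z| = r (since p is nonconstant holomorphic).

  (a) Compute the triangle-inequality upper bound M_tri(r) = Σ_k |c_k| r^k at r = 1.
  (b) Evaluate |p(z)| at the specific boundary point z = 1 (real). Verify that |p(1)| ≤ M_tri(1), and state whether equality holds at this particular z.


Coefficients: c_0 = 3, c_1 = 3, c_2 = 2. Radius r = 1.
Part (a). Triangle bound: M_tri(r) = Σ_k |c_k| r^k
  = |3|·1^0 + |3|·1^1 + |2|·1^2
  = 3 + 3 + 2 = 8.
This bounds M(r) := max_{|z|=r} |p(z)| from above; equality holds iff all terms c_k z^k can be made to align in phase at a single z on |z|=r.
Part (b). At z = 1 (real, on the circle |z| = r):
  p(1) = (3)·1^0 + (3)·1^1 + (2)·1^2 = 8.
  |p(1)| = 8.
Since all nonzero coefficients share the same sign, |p(1)| = 8 = M_tri(1); the triangle bound is attained at z = 1, so in fact M(r) = 8.

M_tri(1) = 8; |p(1)| = 8; equality at z=1: yes.


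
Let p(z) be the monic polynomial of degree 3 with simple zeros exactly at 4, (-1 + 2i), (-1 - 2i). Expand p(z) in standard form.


The polynomial is p(z) = ∏_{α ∈ S} (z − α), where S = {4, (-1 + 2i), (-1 - 2i)}.
Expanding the product yields: p(z) = z^3 -2·z^2 -3·z -20.
Note conjugate pairs combine to real quadratics: (z − (-1+2i))(z − (-1−2i)) = z² + 2z + 5.
The resulting polynomial has degree 3 and real coefficients as required.

p(z) = z^3 -2·z^2 -3·z -20.


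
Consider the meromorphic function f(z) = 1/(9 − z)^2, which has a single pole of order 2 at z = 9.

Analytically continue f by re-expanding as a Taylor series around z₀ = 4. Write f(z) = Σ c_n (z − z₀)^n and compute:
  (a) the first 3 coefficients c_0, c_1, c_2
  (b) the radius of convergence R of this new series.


Let w = z − z₀, so z = z₀ + w.
Then 9 − z = 9 − (z₀ + w) = (9 − z₀) − w = 5 − w.
f(z) = 1/(5 − w)^2 = (1/(5)^2) · (1 − w/(5))^{−2}.
By the binomial series (1−u)^{−2} = Σ_{n≥0} C(n+1, 1) u^n for |u|<1, with u = w/(5):
  c_n = C(n+1, 1) / (5)^(n+2).
  c_0 = 1/(5)^2 = 1/25.
  c_1 = 2/(5)^3 = 2/125.
  c_2 = 3/(5)^4 = 3/625.
The series is valid for |w/d| < 1, i.e. |z − z₀| < |d|.
Radius of convergence: R = |9 − z₀| = |5| = 5 (distance from z₀ to the singularity z = 9).

c_0 = 1/25, c_1 = 2/125, c_2 = 3/625; R = 5.


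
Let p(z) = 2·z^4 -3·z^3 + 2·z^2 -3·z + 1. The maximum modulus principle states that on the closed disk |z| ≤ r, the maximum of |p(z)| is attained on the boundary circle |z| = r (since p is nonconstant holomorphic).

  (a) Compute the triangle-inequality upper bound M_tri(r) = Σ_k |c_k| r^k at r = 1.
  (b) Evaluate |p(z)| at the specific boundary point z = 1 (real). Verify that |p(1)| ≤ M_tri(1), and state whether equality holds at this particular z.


Coefficients: c_0 = 1, c_1 = -3, c_2 = 2, c_3 = -3, c_4 = 2. Radius r = 1.
Part (a). Triangle bound: M_tri(r) = Σ_k |c_k| r^k
  = |1|·1^0 + |-3|·1^1 + |2|·1^2 + |-3|·1^3 + |2|·1^4
  = 1 + 3 + 2 + 3 + 2 = 11.
This bounds M(r) := max_{|z|=r} |p(z)| from above; equality holds iff all terms c_k z^k can be made to align in phase at a single z on |z|=r.
Part (b). At z = 1 (real, on the circle |z| = r):
  p(1) = (1)·1^0 + (-3)·1^1 + (2)·1^2 + (-3)·1^3 + (2)·1^4 = -1.
  |p(1)| = 1.
Check: |p(1)| = 1 ≤ 11 = M_tri(1). ✓ Equality does not hold at z = 1 (the coefficients have mixed signs, so the terms do not all align in phase there).

M_tri(1) = 11; |p(1)| = 1; equality at z=1: no.


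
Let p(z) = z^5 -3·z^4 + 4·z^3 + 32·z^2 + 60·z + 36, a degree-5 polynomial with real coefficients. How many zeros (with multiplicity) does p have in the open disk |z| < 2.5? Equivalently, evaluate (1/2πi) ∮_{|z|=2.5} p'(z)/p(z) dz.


The zeros of p are: (-1 + 1i), (-1 - 1i), (3 + 3i), (3 - 3i), -1.
Their magnitudes are: 1.414, 1.414, 4.243, 4.243, 1.
Zeros with |z| < R = 2.5: (-1 + 1i), (-1 - 1i), -1.
Count = 3.
By the argument principle, (1/2πi) ∮_{|z|=R} p'(z)/p(z) dz equals exactly this count.

Number of zeros inside |z| < 2.5: 3.


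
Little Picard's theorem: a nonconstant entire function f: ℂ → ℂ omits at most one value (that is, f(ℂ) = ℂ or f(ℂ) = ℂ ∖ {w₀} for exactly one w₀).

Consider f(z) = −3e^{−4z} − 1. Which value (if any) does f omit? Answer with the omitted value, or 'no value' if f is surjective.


Little Picard bounds the complement of f(ℂ) to at most one point.
e^{−4z} is never zero on ℂ, so -3·e^{−4z} takes every value in ℂ ∖ {0}. Adding -1 shifts the range to ℂ ∖ {-1}. Thus f omits exactly the value -1.

Omitted value: -1.


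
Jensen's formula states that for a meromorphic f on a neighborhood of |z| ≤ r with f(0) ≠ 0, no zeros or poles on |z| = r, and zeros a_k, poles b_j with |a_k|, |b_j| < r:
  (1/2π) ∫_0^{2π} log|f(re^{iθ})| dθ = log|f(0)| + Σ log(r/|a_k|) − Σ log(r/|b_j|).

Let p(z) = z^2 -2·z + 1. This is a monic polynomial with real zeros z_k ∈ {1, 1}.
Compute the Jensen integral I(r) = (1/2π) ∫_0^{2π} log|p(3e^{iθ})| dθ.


Zeros: 1, 1; r = 3.
Inside |z| < r: 1, 1. Outside (|z| ≥ r): ∅.
p(0) = 1, so log|p(0)| = log(1) = 0.0000.
Apply Jensen: I(r) = log|p(0)| + Σ_k log(r/|z_k|), summed over zeros inside |z| < r.
  log(r/|z_k|) for z_k = 1: log(3/1) = 1.0986
  log(r/|z_k|) for z_k = 1: log(3/1) = 1.0986
Sum over inside zeros: 2.1972.
I(r) = log|p(0)| + (inside sum) = 0.0000 + 2.1972 = 2.1972.
Closed form (all zeros inside, monic): I(r) = n·log(r) = 2·log(3) = 2.1972. ✓

I(r) ≈ 2.1972.


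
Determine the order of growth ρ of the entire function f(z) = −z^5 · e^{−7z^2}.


M(r) = max_{|z|=r} |-1|·|z|^5·|e^{−7z^2}| = 1·r^5 · e^{7r^2} (the factors attain their maxima compatibly on |z|=r). Then log M(r) = log 1 + 5·log r + 7r^2, dominated by the last term, so log log M(r) ~ 2·log r. The polynomial factor -1z^5 contributes only a log r term and does not affect the order. ρ = 2.
Therefore ρ = 2.

Order ρ = 2.


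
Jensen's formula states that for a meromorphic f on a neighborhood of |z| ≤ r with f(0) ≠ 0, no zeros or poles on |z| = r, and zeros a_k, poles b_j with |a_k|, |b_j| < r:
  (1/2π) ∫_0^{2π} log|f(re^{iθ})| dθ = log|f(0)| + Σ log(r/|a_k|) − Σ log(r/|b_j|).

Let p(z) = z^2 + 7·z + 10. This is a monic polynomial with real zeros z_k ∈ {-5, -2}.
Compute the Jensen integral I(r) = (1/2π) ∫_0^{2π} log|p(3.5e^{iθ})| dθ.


Zeros: -5, -2; r = 3.5.
Inside |z| < r: -2. Outside (|z| ≥ r): -5.
p(0) = 10, so log|p(0)| = log(10) = 2.3026.
Apply Jensen: I(r) = log|p(0)| + Σ_k log(r/|z_k|), summed over zeros inside |z| < r.
  log(r/|z_k|) for z_k = -2: log(3.5/2) = 0.5596
  Outside zeros (-5) contribute nothing to the Jensen sum.
Sum over inside zeros: 0.5596.
I(r) = log|p(0)| + (inside sum) = 2.3026 + 0.5596 = 2.8622.
Note: since some zeros are outside |z| ≤ r, the simplified n·log(r) form does NOT apply — only the inside zeros contribute.

I(r) ≈ 2.8622.


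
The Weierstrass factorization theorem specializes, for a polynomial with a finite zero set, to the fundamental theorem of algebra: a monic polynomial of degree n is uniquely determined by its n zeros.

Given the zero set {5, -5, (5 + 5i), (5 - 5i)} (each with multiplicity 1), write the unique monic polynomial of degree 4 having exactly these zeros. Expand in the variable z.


The polynomial is p(z) = ∏_{α ∈ S} (z − α), where S = {5, -5, (5 + 5i), (5 - 5i)}.
Expanding the product yields: p(z) = z^4 -10·z^3 + 25·z^2 + 250·z -1250.
Note conjugate pairs combine to real quadratics: (z − (5+5i))(z − (5−5i)) = z² − 10z + 50.
The resulting polynomial has degree 4 and real coefficients as required.

p(z) = z^4 -10·z^3 + 25·z^2 + 250·z -1250.


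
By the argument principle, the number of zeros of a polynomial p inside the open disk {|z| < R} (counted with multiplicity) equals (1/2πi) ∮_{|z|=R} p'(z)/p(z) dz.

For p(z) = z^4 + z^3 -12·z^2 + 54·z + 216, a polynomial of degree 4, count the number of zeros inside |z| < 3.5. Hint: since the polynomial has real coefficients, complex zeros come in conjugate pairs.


The zeros of p are: -3, (3 + 3i), (3 - 3i), -4.
Their magnitudes are: 3, 4.243, 4.243, 4.
Zeros with |z| < R = 3.5: -3.
Count = 1.
By the argument principle, (1/2πi) ∮_{|z|=R} p'(z)/p(z) dz equals exactly this count.

Number of zeros inside |z| < 3.5: 1.


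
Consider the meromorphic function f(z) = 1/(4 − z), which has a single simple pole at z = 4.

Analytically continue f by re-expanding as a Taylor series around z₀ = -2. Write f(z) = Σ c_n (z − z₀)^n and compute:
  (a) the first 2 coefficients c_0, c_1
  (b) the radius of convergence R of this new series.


Let w = z − z₀, so z = z₀ + w.
Then 4 − z = 4 − (z₀ + w) = (4 − z₀) − w = 6 − w.
f(z) = 1/(6 − w) = (1/(6)) · 1/(1 − w/(6)) = Σ_{n≥0} w^n / (6)^(n+1).
So c_n = 1/(6)^(n+1):
  c_0 = 1/(6)^1 = 1/6.
  c_1 = 1/(6)^2 = 1/36.
The series is valid for |w/d| < 1, i.e. |z − z₀| < |d|.
Radius of convergence: R = |4 − z₀| = |6| = 6 (distance from z₀ to the singularity z = 4).

c_0 = 1/6, c_1 = 1/36; R = 6.


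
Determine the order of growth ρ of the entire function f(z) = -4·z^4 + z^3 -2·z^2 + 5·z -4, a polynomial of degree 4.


|f(z)| ≤ Σ|c_k|·r^k = O(r^4) as r → ∞. Polynomial growth is O(e^{r^ε}) for every ε > 0 (since r^4/e^{r^ε} → 0), so ρ ≤ ε for all ε > 0, i.e. ρ = 0. Every nonconstant polynomial has order 0.
Therefore ρ = 0.

Order ρ = 0.


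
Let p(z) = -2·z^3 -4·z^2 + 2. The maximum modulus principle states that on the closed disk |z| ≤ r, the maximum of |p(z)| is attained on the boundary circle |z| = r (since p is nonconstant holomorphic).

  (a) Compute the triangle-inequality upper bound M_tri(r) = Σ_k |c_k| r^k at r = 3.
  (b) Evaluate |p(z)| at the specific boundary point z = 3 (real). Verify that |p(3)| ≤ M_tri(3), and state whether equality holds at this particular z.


Coefficients: c_0 = 2, c_1 = 0, c_2 = -4, c_3 = -2. Radius r = 3.
Part (a). Triangle bound: M_tri(r) = Σ_k |c_k| r^k
  = |2|·3^0 + |0|·3^1 + |-4|·3^2 + |-2|·3^3
  = 2 + 0 + 36 + 54 = 92.
This bounds M(r) := max_{|z|=r} |p(z)| from above; equality holds iff all terms c_k z^k can be made to align in phase at a single z on |z|=r.
Part (b). At z = 3 (real, on the circle |z| = r):
  p(3) = (2)·3^0 + (0)·3^1 + (-4)·3^2 + (-2)·3^3 = -88.
  |p(3)| = 88.
Check: |p(3)| = 88 ≤ 92 = M_tri(3). ✓ Equality does not hold at z = 3 (the coefficients have mixed signs, so the terms do not all align in phase there).

M_tri(3) = 92; |p(3)| = 88; equality at z=3: no.


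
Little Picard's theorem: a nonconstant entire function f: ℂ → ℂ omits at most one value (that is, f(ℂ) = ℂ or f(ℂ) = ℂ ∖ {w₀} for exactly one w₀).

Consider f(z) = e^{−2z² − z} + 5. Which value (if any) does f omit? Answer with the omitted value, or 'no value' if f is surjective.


Little Picard bounds the complement of f(ℂ) to at most one point.
The exponent g(z) = −2z² − z is a nonconstant polynomial, hence surjective onto ℂ. So e^{g(z)} takes every value in {e^w : w ∈ ℂ} = ℂ ∖ {0}. Adding 5 shifts the range to ℂ ∖ {5}. f omits exactly 5.

Omitted value: 5.


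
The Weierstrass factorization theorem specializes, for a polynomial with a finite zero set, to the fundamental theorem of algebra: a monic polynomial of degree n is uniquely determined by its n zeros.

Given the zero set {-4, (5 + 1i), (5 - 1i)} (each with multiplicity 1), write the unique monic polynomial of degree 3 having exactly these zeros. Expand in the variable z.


The polynomial is p(z) = ∏_{α ∈ S} (z − α), where S = {-4, (5 + 1i), (5 - 1i)}.
Expanding the product yields: p(z) = z^3 -6·z^2 -14·z + 104.
Note conjugate pairs combine to real quadratics: (z − (5+1i))(z − (5−1i)) = z² − 10z + 26.
The resulting polynomial has degree 3 and real coefficients as required.

p(z) = z^3 -6·z^2 -14·z + 104.


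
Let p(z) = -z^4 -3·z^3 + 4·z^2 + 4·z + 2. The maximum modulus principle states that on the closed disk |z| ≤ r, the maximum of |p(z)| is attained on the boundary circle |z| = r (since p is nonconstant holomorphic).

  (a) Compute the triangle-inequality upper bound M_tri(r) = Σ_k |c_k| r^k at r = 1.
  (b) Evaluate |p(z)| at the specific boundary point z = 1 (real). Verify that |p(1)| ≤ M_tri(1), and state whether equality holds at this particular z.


Coefficients: c_0 = 2, c_1 = 4, c_2 = 4, c_3 = -3, c_4 = -1. Radius r = 1.
Part (a). Triangle bound: M_tri(r) = Σ_k |c_k| r^k
  = |2|·1^0 + |4|·1^1 + |4|·1^2 + |-3|·1^3 + |-1|·1^4
  = 2 + 4 + 4 + 3 + 1 = 14.
This bounds M(r) := max_{|z|=r} |p(z)| from above; equality holds iff all terms c_k z^k can be made to align in phase at a single z on |z|=r.
Part (b). At z = 1 (real, on the circle |z| = r):
  p(1) = (2)·1^0 + (4)·1^1 + (4)·1^2 + (-3)·1^3 + (-1)·1^4 = 6.
  |p(1)| = 6.
Check: |p(1)| = 6 ≤ 14 = M_tri(1). ✓ Equality does not hold at z = 1 (the coefficients have mixed signs, so the terms do not all align in phase there).

M_tri(1) = 14; |p(1)| = 6; equality at z=1: no.


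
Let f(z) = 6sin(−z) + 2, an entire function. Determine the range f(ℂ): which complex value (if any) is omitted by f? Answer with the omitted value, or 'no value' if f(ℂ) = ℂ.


Little Picard bounds the complement of f(ℂ) to at most one point.
sin is entire and surjective onto ℂ: for every w ∈ ℂ, sin(ζ) = w has a solution ζ ∈ ℂ (e.g., via the complex inverse arcsin). With ζ = −z this gives z = ζ/(-1). Then 6·sin(−z) takes every value in 6·ℂ = ℂ, and adding 2 is a bijection of ℂ. So f is surjective and omits no value. (Note: only on the real line is sin bounded by [−1, 1].)

Omitted value: no value.


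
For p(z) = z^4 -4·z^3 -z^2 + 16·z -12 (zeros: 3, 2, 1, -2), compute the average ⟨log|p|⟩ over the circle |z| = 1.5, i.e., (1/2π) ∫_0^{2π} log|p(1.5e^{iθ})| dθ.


Zeros: -2, 1, 2, 3; r = 1.5.
Inside |z| < r: 1. Outside (|z| ≥ r): -2, 2, 3.
p(0) = -12, so log|p(0)| = log(12) = 2.4849.
Apply Jensen: I(r) = log|p(0)| + Σ_k log(r/|z_k|), summed over zeros inside |z| < r.
  log(r/|z_k|) for z_k = 1: log(1.5/1) = 0.4055
  Outside zeros (-2, 2, 3) contribute nothing to the Jensen sum.
Sum over inside zeros: 0.4055.
I(r) = log|p(0)| + (inside sum) = 2.4849 + 0.4055 = 2.8904.
Note: since some zeros are outside |z| ≤ r, the simplified n·log(r) form does NOT apply — only the inside zeros contribute.

I(r) ≈ 2.8904.


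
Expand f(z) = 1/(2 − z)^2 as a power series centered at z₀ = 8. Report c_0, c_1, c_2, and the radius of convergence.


Let w = z − z₀, so z = z₀ + w.
Then 2 − z = 2 − (z₀ + w) = (2 − z₀) − w = -6 − w.
f(z) = 1/(-6 − w)^2 = (1/(-6)^2) · (1 − w/(-6))^{−2}.
By the binomial series (1−u)^{−2} = Σ_{n≥0} C(n+1, 1) u^n for |u|<1, with u = w/(-6):
  c_n = C(n+1, 1) / (-6)^(n+2).
  c_0 = 1/(-6)^2 = 1/36.
  c_1 = 2/(-6)^3 = -1/108.
  c_2 = 3/(-6)^4 = 1/432.
The series is valid for |w/d| < 1, i.e. |z − z₀| < |d|.
Radius of convergence: R = |2 − z₀| = |-6| = 6 (distance from z₀ to the singularity z = 2).

c_0 = 1/36, c_1 = -1/108, c_2 = 1/432; R = 6.


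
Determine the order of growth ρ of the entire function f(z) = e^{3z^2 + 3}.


|e^{3z^2 + 3}| = e^{Re(3·z^2) + 3} ≤ e^{3|z|^2 + 3} = e^{3r^2 + 3} on |z| = r, so ρ ≤ 2. Choosing z on |z|=r so that 3·z^2 is real positive (always possible by picking arg z appropriately) gives |f(z)| = e^{3r^2 + 3}, matching the bound. The additive constant 3 does not affect log log M(r) ~ 2·log r. Hence ρ = 2.
Therefore ρ = 2.

Order ρ = 2.


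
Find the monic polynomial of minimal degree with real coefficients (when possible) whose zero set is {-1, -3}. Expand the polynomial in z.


The polynomial is p(z) = ∏_{α ∈ S} (z − α), where S = {-1, -3}.
Expanding the product yields: p(z) = z^2 + 4·z + 3.
The resulting polynomial has degree 2 and real coefficients as required.

p(z) = z^2 + 4·z + 3.


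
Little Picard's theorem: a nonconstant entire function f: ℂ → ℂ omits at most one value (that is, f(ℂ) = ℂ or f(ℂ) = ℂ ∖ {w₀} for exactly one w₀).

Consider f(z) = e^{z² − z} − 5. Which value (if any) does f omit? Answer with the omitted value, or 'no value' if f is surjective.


Little Picard bounds the complement of f(ℂ) to at most one point.
The exponent g(z) = z² − z is a nonconstant polynomial, hence surjective onto ℂ. So e^{g(z)} takes every value in {e^w : w ∈ ℂ} = ℂ ∖ {0}. Adding -5 shifts the range to ℂ ∖ {-5}. f omits exactly -5.

Omitted value: -5.


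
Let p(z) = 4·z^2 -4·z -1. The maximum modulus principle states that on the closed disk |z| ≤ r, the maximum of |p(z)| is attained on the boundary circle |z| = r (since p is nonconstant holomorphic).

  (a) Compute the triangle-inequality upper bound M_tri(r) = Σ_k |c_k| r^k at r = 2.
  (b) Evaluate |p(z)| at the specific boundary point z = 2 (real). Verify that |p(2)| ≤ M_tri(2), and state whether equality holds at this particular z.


Coefficients: c_0 = -1, c_1 = -4, c_2 = 4. Radius r = 2.
Part (a). Triangle bound: M_tri(r) = Σ_k |c_k| r^k
  = |-1|·2^0 + |-4|·2^1 + |4|·2^2
  = 1 + 8 + 16 = 25.
This bounds M(r) := max_{|z|=r} |p(z)| from above; equality holds iff all terms c_k z^k can be made to align in phase at a single z on |z|=r.
Part (b). At z = 2 (real, on the circle |z| = r):
  p(2) = (-1)·2^0 + (-4)·2^1 + (4)·2^2 = 7.
  |p(2)| = 7.
Check: |p(2)| = 7 ≤ 25 = M_tri(2). ✓ Equality does not hold at z = 2 (the coefficients have mixed signs, so the terms do not all align in phase there).

M_tri(2) = 25; |p(2)| = 7; equality at z=2: no.


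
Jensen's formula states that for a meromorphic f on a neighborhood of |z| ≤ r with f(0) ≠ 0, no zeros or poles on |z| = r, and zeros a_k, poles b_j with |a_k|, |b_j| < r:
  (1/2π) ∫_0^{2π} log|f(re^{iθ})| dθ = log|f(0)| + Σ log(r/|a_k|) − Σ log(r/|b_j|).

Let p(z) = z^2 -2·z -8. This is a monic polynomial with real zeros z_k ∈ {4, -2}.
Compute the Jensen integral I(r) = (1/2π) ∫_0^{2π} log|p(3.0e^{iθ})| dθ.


Zeros: -2, 4; r = 3.0.
Inside |z| < r: -2. Outside (|z| ≥ r): 4.
p(0) = -8, so log|p(0)| = log(8) = 2.0794.
Apply Jensen: I(r) = log|p(0)| + Σ_k log(r/|z_k|), summed over zeros inside |z| < r.
  log(r/|z_k|) for z_k = -2: log(3.0/2) = 0.4055
  Outside zeros (4) contribute nothing to the Jensen sum.
Sum over inside zeros: 0.4055.
I(r) = log|p(0)| + (inside sum) = 2.0794 + 0.4055 = 2.4849.
Note: since some zeros are outside |z| ≤ r, the simplified n·log(r) form does NOT apply — only the inside zeros contribute.

I(r) ≈ 2.4849.


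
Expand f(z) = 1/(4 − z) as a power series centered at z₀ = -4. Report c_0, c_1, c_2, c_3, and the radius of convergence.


Let w = z − z₀, so z = z₀ + w.
Then 4 − z = 4 − (z₀ + w) = (4 − z₀) − w = 8 − w.
f(z) = 1/(8 − w) = (1/(8)) · 1/(1 − w/(8)) = Σ_{n≥0} w^n / (8)^(n+1).
So c_n = 1/(8)^(n+1):
  c_0 = 1/(8)^1 = 1/8.
  c_1 = 1/(8)^2 = 1/64.
  c_2 = 1/(8)^3 = 1/512.
  c_3 = 1/(8)^4 = 1/4096.
The series is valid for |w/d| < 1, i.e. |z − z₀| < |d|.
Radius of convergence: R = |4 − z₀| = |8| = 8 (distance from z₀ to the singularity z = 4).

c_0 = 1/8, c_1 = 1/64, c_2 = 1/512, c_3 = 1/4096; R = 8.


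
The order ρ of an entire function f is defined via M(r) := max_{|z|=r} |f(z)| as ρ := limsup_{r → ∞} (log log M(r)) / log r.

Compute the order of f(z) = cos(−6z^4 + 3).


Write cos(w) = (e^{iw} ± e^{−iw})/(2 or 2i), so |cos(w)| ≤ e^{|w|}. With w = −6z^4 + 3, |w| ≤ 6r^4 + 3 on |z|=r, giving M(r) ≤ e^{6r^4 + 3} and ρ ≤ 4. For the lower bound, choose z on |z|=r with -6z^4 purely imaginary of modulus 6r^4; then |cos(−6z^4 + 3)| grows like e^{6r^4}/2, so ρ ≥ 4. Hence ρ = 4.
Therefore ρ = 4.

Order ρ = 4.


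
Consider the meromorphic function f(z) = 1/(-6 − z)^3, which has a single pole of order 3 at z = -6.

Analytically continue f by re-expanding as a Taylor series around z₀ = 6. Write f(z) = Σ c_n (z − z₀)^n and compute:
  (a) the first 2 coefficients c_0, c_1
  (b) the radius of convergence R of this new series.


Let w = z − z₀, so z = z₀ + w.
Then -6 − z = -6 − (z₀ + w) = (-6 − z₀) − w = -12 − w.
f(z) = 1/(-12 − w)^3 = (1/(-12)^3) · (1 − w/(-12))^{−3}.
By the binomial series (1−u)^{−3} = Σ_{n≥0} C(n+2, 2) u^n for |u|<1, with u = w/(-12):
  c_n = C(n+2, 2) / (-12)^(n+3).
  c_0 = 1/(-12)^3 = -1/1728.
  c_1 = 3/(-12)^4 = 1/6912.
The series is valid for |w/d| < 1, i.e. |z − z₀| < |d|.
Radius of convergence: R = |-6 − z₀| = |-12| = 12 (distance from z₀ to the singularity z = -6).

c_0 = -1/1728, c_1 = 1/6912; R = 12.


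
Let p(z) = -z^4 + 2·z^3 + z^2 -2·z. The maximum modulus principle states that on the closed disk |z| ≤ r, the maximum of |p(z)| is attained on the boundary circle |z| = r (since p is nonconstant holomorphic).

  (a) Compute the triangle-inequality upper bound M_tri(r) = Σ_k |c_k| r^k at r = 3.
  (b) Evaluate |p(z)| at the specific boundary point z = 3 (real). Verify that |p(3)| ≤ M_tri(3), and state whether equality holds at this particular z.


Coefficients: c_0 = 0, c_1 = -2, c_2 = 1, c_3 = 2, c_4 = -1. Radius r = 3.
Part (a). Triangle bound: M_tri(r) = Σ_k |c_k| r^k
  = |0|·3^0 + |-2|·3^1 + |1|·3^2 + |2|·3^3 + |-1|·3^4
  = 0 + 6 + 9 + 54 + 81 = 150.
This bounds M(r) := max_{|z|=r} |p(z)| from above; equality holds iff all terms c_k z^k can be made to align in phase at a single z on |z|=r.
Part (b). At z = 3 (real, on the circle |z| = r):
  p(3) = (0)·3^0 + (-2)·3^1 + (1)·3^2 + (2)·3^3 + (-1)·3^4 = -24.
  |p(3)| = 24.
Check: |p(3)| = 24 ≤ 150 = M_tri(3). ✓ Equality does not hold at z = 3 (the coefficients have mixed signs, so the terms do not all align in phase there).

M_tri(3) = 150; |p(3)| = 24; equality at z=3: no.


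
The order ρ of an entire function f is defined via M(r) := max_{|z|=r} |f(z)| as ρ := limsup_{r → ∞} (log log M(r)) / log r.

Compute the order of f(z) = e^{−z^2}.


|e^{−z^2}| = e^{Re(-1·z^2) + 0} ≤ e^{1|z|^2 + 0} = e^{1r^2 + 0} on |z| = r, so ρ ≤ 2. Choosing z on |z|=r so that -1·z^2 is real positive (always possible by picking arg z appropriately) gives |f(z)| = e^{1r^2 + 0}, matching the bound. The additive constant 0 does not affect log log M(r) ~ 2·log r. Hence ρ = 2.
Therefore ρ = 2.

Order ρ = 2.


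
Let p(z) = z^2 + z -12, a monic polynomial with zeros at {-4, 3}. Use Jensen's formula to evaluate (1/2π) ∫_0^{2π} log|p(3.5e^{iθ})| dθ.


Zeros: -4, 3; r = 3.5.
Inside |z| < r: 3. Outside (|z| ≥ r): -4.
p(0) = -12, so log|p(0)| = log(12) = 2.4849.
Apply Jensen: I(r) = log|p(0)| + Σ_k log(r/|z_k|), summed over zeros inside |z| < r.
  log(r/|z_k|) for z_k = 3: log(3.5/3) = 0.1542
  Outside zeros (-4) contribute nothing to the Jensen sum.
Sum over inside zeros: 0.1542.
I(r) = log|p(0)| + (inside sum) = 2.4849 + 0.1542 = 2.6391.
Note: since some zeros are outside |z| ≤ r, the simplified n·log(r) form does NOT apply — only the inside zeros contribute.

I(r) ≈ 2.6391.


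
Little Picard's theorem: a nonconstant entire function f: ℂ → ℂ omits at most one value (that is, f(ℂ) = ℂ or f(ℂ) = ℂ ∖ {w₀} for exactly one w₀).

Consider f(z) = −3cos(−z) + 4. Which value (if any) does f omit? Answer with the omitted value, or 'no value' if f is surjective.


Little Picard bounds the complement of f(ℂ) to at most one point.
cos is entire and surjective onto ℂ: for every w ∈ ℂ, cos(ζ) = w has a solution ζ ∈ ℂ (e.g., via the complex inverse arccos). With ζ = −z this gives z = ζ/(-1). Then -3·cos(−z) takes every value in -3·ℂ = ℂ, and adding 4 is a bijection of ℂ. So f is surjective and omits no value. (Note: only on the real line is cos bounded by [−1, 1].)

Omitted value: no value.


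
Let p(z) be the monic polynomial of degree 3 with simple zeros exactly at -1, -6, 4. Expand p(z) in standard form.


The polynomial is p(z) = ∏_{α ∈ S} (z − α), where S = {-1, -6, 4}.
Expanding the product yields: p(z) = z^3 + 3·z^2 -22·z -24.
The resulting polynomial has degree 3 and real coefficients as required.

p(z) = z^3 + 3·z^2 -22·z -24.
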